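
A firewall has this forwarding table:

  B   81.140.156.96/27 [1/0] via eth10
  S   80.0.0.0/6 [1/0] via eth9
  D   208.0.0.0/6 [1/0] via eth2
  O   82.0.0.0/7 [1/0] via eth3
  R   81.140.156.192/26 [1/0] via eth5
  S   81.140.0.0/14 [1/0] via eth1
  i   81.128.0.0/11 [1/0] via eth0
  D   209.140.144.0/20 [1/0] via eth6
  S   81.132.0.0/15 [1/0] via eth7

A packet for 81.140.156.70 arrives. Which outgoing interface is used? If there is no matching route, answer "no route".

eth1

Routes whose prefix contains 81.140.156.70:
  80.0.0.0/6 (80.0.0.0 - 83.255.255.255) -> eth9
  81.128.0.0/11 (81.128.0.0 - 81.159.255.255) -> eth0
  81.140.0.0/14 (81.140.0.0 - 81.143.255.255) -> eth1
More-specific entries that do NOT match:
  81.140.156.96/27 (81.140.156.96 - 81.140.156.127) does not contain 81.140.156.70
  81.140.156.192/26 (81.140.156.192 - 81.140.156.255) does not contain 81.140.156.70
  209.140.144.0/20 (209.140.144.0 - 209.140.159.255) does not contain 81.140.156.70
  81.132.0.0/15 (81.132.0.0 - 81.133.255.255) does not contain 81.140.156.70
Longest matching prefix is /14 -> interface eth1.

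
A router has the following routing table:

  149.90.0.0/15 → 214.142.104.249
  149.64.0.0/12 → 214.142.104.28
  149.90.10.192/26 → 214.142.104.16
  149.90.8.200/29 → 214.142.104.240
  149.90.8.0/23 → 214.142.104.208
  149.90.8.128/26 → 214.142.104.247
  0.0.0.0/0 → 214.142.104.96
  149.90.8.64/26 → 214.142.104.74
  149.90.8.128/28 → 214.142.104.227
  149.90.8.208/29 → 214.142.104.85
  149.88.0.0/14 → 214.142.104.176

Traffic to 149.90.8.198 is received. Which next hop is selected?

Routes whose prefix contains 149.90.8.198:
  0.0.0.0/0 (default, matches everything) -> 214.142.104.96
  149.88.0.0/14 (149.88.0.0 - 149.91.255.255) -> 214.142.104.176
  149.90.0.0/15 (149.90.0.0 - 149.91.255.255) -> 214.142.104.249
  149.90.8.0/23 (149.90.8.0 - 149.90.9.255) -> 214.142.104.208
More-specific entries that do NOT match:
  149.90.8.200/29 (149.90.8.200 - 149.90.8.207) does not contain 149.90.8.198
  149.90.8.208/29 (149.90.8.208 - 149.90.8.215) does not contain 149.90.8.198
  149.90.8.128/28 (149.90.8.128 - 149.90.8.143) does not contain 149.90.8.198
  149.90.10.192/26 (149.90.10.192 - 149.90.10.255) does not contain 149.90.8.198
  149.90.8.128/26 (149.90.8.128 - 149.90.8.191) does not contain 149.90.8.198
  149.90.8.64/26 (149.90.8.64 - 149.90.8.127) does not contain 149.90.8.198
Longest matching prefix is /23 -> next hop 214.142.104.208.

214.142.104.208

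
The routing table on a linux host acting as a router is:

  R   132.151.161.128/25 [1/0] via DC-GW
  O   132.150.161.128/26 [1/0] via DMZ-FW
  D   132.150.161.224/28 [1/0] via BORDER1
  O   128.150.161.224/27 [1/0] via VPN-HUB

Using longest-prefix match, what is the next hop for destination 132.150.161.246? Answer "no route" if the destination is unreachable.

no route

No entry's prefix contains 132.150.161.246; there is no default route.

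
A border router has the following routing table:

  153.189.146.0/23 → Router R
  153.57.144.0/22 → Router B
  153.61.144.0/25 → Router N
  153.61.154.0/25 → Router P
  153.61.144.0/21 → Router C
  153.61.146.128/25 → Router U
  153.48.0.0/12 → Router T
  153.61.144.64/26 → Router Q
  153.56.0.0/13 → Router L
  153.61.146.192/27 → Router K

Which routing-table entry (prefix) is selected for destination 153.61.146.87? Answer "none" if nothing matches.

153.61.144.0/21

Entries matching 153.61.146.87:
  153.48.0.0/12 (153.48.0.0 - 153.63.255.255)
  153.56.0.0/13 (153.56.0.0 - 153.63.255.255)
  153.61.144.0/21 (153.61.144.0 - 153.61.151.255)
Most specific is 153.61.144.0/21.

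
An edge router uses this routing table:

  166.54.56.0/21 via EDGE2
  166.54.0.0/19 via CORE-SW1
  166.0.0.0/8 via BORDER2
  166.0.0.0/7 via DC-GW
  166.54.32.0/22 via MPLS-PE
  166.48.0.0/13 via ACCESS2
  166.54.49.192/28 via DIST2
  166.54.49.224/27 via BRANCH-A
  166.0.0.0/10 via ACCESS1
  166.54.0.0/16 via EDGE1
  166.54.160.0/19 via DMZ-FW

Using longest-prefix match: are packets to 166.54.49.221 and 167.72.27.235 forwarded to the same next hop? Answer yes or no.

no

166.54.49.221: longest match 166.54.0.0/16 -> EDGE1
167.72.27.235: longest match 166.0.0.0/7 -> DC-GW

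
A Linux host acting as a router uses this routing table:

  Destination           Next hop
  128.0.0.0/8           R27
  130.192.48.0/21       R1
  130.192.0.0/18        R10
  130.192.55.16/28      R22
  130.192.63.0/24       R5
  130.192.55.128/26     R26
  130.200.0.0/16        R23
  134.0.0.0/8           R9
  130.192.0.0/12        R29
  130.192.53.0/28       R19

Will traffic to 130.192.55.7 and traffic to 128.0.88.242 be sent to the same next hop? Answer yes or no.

130.192.55.7: longest match 130.192.48.0/21 -> R1
128.0.88.242: longest match 128.0.0.0/8 -> R27

no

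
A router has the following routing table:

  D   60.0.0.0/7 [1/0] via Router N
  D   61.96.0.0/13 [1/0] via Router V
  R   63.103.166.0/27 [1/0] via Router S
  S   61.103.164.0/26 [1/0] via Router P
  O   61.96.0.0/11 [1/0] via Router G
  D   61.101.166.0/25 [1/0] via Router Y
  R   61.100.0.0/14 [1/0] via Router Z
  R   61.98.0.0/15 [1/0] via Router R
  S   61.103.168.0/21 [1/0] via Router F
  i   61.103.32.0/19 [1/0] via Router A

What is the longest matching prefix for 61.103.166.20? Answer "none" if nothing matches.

61.100.0.0/14

Entries matching 61.103.166.20:
  60.0.0.0/7 (60.0.0.0 - 61.255.255.255)
  61.96.0.0/11 (61.96.0.0 - 61.127.255.255)
  61.96.0.0/13 (61.96.0.0 - 61.103.255.255)
  61.100.0.0/14 (61.100.0.0 - 61.103.255.255)
Most specific is 61.100.0.0/14.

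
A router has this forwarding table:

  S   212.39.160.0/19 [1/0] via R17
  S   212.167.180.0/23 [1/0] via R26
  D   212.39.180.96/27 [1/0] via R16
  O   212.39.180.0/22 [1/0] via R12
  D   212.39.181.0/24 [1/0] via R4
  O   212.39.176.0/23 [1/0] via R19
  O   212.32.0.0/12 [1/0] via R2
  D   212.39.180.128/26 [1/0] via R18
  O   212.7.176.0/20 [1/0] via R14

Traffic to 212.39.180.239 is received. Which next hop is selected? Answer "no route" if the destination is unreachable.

R12

Routes whose prefix contains 212.39.180.239:
  212.32.0.0/12 (212.32.0.0 - 212.47.255.255) -> R2
  212.39.160.0/19 (212.39.160.0 - 212.39.191.255) -> R17
  212.39.180.0/22 (212.39.180.0 - 212.39.183.255) -> R12
More-specific entries that do NOT match:
  212.39.180.96/27 (212.39.180.96 - 212.39.180.127) does not contain 212.39.180.239
  212.39.180.128/26 (212.39.180.128 - 212.39.180.191) does not contain 212.39.180.239
  212.39.181.0/24 (212.39.181.0 - 212.39.181.255) does not contain 212.39.180.239
  212.167.180.0/23 (212.167.180.0 - 212.167.181.255) does not contain 212.39.180.239
  212.39.176.0/23 (212.39.176.0 - 212.39.177.255) does not contain 212.39.180.239
Longest matching prefix is /22 -> next hop R12.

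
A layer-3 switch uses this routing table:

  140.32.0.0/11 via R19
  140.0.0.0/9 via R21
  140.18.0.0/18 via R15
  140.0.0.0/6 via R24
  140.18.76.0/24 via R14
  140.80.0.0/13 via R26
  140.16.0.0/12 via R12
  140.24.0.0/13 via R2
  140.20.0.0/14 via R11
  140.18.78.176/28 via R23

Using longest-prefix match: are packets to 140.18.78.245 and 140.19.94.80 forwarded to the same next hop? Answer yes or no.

yes

140.18.78.245: longest match 140.16.0.0/12 -> R12
140.19.94.80: longest match 140.16.0.0/12 -> R12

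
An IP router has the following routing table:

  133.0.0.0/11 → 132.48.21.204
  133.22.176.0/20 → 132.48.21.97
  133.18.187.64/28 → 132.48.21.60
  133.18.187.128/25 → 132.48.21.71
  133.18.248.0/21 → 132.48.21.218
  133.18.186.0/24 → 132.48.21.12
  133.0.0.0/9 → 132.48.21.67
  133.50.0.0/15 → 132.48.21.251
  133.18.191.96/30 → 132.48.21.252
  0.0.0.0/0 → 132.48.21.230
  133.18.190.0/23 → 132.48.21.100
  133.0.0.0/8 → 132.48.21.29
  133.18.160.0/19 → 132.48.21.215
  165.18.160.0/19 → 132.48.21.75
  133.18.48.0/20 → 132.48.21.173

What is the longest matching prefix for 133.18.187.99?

133.18.160.0/19

Entries matching 133.18.187.99:
  0.0.0.0/0 (default, matches everything)
  133.0.0.0/8 (133.0.0.0 - 133.255.255.255)
  133.0.0.0/9 (133.0.0.0 - 133.127.255.255)
  133.0.0.0/11 (133.0.0.0 - 133.31.255.255)
  133.18.160.0/19 (133.18.160.0 - 133.18.191.255)
Most specific is 133.18.160.0/19.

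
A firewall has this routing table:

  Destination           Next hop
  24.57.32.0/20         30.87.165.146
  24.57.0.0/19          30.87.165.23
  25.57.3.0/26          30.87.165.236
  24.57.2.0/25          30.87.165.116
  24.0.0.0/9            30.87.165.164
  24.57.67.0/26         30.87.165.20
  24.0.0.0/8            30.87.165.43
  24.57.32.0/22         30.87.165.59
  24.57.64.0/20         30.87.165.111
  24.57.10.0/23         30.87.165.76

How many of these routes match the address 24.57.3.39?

Prefixes containing 24.57.3.39:
  24.0.0.0/8 (24.0.0.0 - 24.255.255.255)
  24.0.0.0/9 (24.0.0.0 - 24.127.255.255)
  24.57.0.0/19 (24.57.0.0 - 24.57.31.255)
Total matching entries: 3.

3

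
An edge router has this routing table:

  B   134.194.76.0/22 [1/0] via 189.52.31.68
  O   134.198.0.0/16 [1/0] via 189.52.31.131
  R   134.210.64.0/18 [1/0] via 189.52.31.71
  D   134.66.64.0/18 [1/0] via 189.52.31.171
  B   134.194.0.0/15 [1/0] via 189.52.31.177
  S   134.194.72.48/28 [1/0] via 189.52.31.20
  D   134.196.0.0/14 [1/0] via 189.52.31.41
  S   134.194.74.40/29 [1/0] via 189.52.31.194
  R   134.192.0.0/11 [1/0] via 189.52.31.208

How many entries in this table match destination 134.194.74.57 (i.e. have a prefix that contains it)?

2

Prefixes containing 134.194.74.57:
  134.192.0.0/11 (134.192.0.0 - 134.223.255.255)
  134.194.0.0/15 (134.194.0.0 - 134.195.255.255)
Total matching entries: 2.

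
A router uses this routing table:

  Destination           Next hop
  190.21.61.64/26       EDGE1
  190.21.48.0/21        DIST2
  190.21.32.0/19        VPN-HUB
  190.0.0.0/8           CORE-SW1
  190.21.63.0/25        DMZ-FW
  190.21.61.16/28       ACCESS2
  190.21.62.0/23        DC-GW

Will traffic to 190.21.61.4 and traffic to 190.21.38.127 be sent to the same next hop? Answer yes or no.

190.21.61.4: longest match 190.21.32.0/19 -> VPN-HUB
190.21.38.127: longest match 190.21.32.0/19 -> VPN-HUB

yes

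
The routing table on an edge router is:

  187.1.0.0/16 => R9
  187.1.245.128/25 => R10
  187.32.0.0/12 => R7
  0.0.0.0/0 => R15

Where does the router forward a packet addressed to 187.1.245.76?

R9

Routes whose prefix contains 187.1.245.76:
  0.0.0.0/0 (default, matches everything) -> R15
  187.1.0.0/16 (187.1.0.0 - 187.1.255.255) -> R9
More-specific entries that do NOT match:
  187.1.245.128/25 (187.1.245.128 - 187.1.245.255) does not contain 187.1.245.76
Longest matching prefix is /16 -> next hop R9.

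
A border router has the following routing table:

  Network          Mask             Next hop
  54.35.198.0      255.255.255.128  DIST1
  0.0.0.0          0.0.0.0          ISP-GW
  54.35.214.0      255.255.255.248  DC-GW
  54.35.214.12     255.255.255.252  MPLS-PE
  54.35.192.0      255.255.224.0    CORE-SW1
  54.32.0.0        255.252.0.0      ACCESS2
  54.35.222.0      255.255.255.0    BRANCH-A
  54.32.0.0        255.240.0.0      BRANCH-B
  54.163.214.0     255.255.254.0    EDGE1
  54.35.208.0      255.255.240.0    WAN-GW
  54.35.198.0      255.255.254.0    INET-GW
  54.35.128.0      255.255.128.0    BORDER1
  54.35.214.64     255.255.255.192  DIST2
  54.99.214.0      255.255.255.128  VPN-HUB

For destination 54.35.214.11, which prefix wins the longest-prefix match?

Entries matching 54.35.214.11:
  0.0.0.0/0 (default, matches everything)
  54.32.0.0/12 (54.32.0.0 - 54.47.255.255)
  54.32.0.0/14 (54.32.0.0 - 54.35.255.255)
  54.35.128.0/17 (54.35.128.0 - 54.35.255.255)
  54.35.192.0/19 (54.35.192.0 - 54.35.223.255)
  54.35.208.0/20 (54.35.208.0 - 54.35.223.255)
Most specific is 54.35.208.0/20.

54.35.208.0/20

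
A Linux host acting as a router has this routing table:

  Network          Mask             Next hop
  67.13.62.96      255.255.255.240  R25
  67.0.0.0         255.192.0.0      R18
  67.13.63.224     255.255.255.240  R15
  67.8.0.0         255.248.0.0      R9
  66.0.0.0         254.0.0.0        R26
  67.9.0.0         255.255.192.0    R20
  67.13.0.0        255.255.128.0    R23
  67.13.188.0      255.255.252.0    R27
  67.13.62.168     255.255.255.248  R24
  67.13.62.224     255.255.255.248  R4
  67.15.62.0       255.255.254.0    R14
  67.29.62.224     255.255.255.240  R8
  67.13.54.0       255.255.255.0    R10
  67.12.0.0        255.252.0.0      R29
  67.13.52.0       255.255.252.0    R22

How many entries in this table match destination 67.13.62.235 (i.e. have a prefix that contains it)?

5

Prefixes containing 67.13.62.235:
  66.0.0.0/7 (66.0.0.0 - 67.255.255.255)
  67.0.0.0/10 (67.0.0.0 - 67.63.255.255)
  67.8.0.0/13 (67.8.0.0 - 67.15.255.255)
  67.12.0.0/14 (67.12.0.0 - 67.15.255.255)
  67.13.0.0/17 (67.13.0.0 - 67.13.127.255)
Total matching entries: 5.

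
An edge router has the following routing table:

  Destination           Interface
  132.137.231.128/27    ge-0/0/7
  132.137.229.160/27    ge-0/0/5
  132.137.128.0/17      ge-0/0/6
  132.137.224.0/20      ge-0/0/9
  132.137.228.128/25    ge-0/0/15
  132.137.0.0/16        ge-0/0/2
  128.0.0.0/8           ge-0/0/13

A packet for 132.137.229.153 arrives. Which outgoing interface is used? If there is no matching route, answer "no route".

ge-0/0/9

Routes whose prefix contains 132.137.229.153:
  132.137.0.0/16 (132.137.0.0 - 132.137.255.255) -> ge-0/0/2
  132.137.128.0/17 (132.137.128.0 - 132.137.255.255) -> ge-0/0/6
  132.137.224.0/20 (132.137.224.0 - 132.137.239.255) -> ge-0/0/9
More-specific entries that do NOT match:
  132.137.231.128/27 (132.137.231.128 - 132.137.231.159) does not contain 132.137.229.153
  132.137.229.160/27 (132.137.229.160 - 132.137.229.191) does not contain 132.137.229.153
  132.137.228.128/25 (132.137.228.128 - 132.137.228.255) does not contain 132.137.229.153
Longest matching prefix is /20 -> interface ge-0/0/9.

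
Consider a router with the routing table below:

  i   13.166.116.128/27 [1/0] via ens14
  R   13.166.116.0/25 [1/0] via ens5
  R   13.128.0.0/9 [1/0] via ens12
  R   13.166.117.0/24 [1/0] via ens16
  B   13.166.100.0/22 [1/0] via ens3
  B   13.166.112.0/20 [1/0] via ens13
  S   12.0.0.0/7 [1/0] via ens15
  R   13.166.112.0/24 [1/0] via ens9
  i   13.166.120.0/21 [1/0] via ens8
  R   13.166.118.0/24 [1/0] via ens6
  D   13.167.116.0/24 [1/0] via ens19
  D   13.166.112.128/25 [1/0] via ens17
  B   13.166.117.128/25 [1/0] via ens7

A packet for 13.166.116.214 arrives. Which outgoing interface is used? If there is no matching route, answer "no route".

Routes whose prefix contains 13.166.116.214:
  12.0.0.0/7 (12.0.0.0 - 13.255.255.255) -> ens15
  13.128.0.0/9 (13.128.0.0 - 13.255.255.255) -> ens12
  13.166.112.0/20 (13.166.112.0 - 13.166.127.255) -> ens13
More-specific entries that do NOT match:
  13.166.116.128/27 (13.166.116.128 - 13.166.116.159) does not contain 13.166.116.214
  13.166.116.0/25 (13.166.116.0 - 13.166.116.127) does not contain 13.166.116.214
  13.166.112.128/25 (13.166.112.128 - 13.166.112.255) does not contain 13.166.116.214
  13.166.117.128/25 (13.166.117.128 - 13.166.117.255) does not contain 13.166.116.214
  13.166.117.0/24 (13.166.117.0 - 13.166.117.255) does not contain 13.166.116.214
  13.166.112.0/24 (13.166.112.0 - 13.166.112.255) does not contain 13.166.116.214
  13.166.118.0/24 (13.166.118.0 - 13.166.118.255) does not contain 13.166.116.214
  13.167.116.0/24 (13.167.116.0 - 13.167.116.255) does not contain 13.166.116.214
  13.166.100.0/22 (13.166.100.0 - 13.166.103.255) does not contain 13.166.116.214
  13.166.120.0/21 (13.166.120.0 - 13.166.127.255) does not contain 13.166.116.214
Longest matching prefix is /20 -> interface ens13.

ens13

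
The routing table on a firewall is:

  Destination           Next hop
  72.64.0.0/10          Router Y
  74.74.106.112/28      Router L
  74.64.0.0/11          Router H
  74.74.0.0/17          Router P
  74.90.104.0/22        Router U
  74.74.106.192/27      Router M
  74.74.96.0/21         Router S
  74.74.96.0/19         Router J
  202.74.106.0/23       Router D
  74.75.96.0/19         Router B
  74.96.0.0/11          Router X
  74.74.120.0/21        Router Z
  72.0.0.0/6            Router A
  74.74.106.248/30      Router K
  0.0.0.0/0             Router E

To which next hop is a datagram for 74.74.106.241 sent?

Routes whose prefix contains 74.74.106.241:
  0.0.0.0/0 (default, matches everything) -> Router E
  72.0.0.0/6 (72.0.0.0 - 75.255.255.255) -> Router A
  74.64.0.0/11 (74.64.0.0 - 74.95.255.255) -> Router H
  74.74.0.0/17 (74.74.0.0 - 74.74.127.255) -> Router P
  74.74.96.0/19 (74.74.96.0 - 74.74.127.255) -> Router J
More-specific entries that do NOT match:
  74.74.106.248/30 (74.74.106.248 - 74.74.106.251) does not contain 74.74.106.241
  74.74.106.112/28 (74.74.106.112 - 74.74.106.127) does not contain 74.74.106.241
  74.74.106.192/27 (74.74.106.192 - 74.74.106.223) does not contain 74.74.106.241
  202.74.106.0/23 (202.74.106.0 - 202.74.107.255) does not contain 74.74.106.241
  74.90.104.0/22 (74.90.104.0 - 74.90.107.255) does not contain 74.74.106.241
  74.74.96.0/21 (74.74.96.0 - 74.74.103.255) does not contain 74.74.106.241
  74.74.120.0/21 (74.74.120.0 - 74.74.127.255) does not contain 74.74.106.241
Longest matching prefix is /19 -> next hop Router J.

Router J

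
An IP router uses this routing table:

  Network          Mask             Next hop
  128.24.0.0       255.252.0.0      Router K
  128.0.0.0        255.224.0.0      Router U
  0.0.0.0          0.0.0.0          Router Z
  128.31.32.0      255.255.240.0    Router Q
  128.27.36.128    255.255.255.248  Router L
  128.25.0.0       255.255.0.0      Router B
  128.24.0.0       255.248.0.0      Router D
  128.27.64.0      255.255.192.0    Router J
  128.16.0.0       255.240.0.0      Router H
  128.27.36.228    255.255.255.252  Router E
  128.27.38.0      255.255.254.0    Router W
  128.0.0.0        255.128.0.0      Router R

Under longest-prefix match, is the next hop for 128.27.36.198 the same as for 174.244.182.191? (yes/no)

no

128.27.36.198: longest match 128.24.0.0/14 -> Router K
174.244.182.191: longest match 0.0.0.0/0 -> Router Z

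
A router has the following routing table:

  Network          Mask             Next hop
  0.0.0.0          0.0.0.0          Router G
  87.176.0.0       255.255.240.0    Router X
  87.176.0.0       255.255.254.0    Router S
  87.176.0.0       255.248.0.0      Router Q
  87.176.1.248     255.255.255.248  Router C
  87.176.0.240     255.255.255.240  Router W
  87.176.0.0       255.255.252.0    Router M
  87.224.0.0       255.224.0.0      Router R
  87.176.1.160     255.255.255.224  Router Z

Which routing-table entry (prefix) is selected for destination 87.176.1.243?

Entries matching 87.176.1.243:
  0.0.0.0/0 (default, matches everything)
  87.176.0.0/13 (87.176.0.0 - 87.183.255.255)
  87.176.0.0/20 (87.176.0.0 - 87.176.15.255)
  87.176.0.0/22 (87.176.0.0 - 87.176.3.255)
  87.176.0.0/23 (87.176.0.0 - 87.176.1.255)
Most specific is 87.176.0.0/23.

87.176.0.0/23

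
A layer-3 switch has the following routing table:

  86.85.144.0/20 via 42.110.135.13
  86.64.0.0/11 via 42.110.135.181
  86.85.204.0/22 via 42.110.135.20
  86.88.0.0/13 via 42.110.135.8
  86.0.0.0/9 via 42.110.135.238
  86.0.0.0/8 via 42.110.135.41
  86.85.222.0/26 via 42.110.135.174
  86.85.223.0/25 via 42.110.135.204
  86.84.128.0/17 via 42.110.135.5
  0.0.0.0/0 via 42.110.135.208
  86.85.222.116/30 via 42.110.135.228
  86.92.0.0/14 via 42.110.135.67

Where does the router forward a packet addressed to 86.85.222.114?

42.110.135.181

Routes whose prefix contains 86.85.222.114:
  0.0.0.0/0 (default, matches everything) -> 42.110.135.208
  86.0.0.0/8 (86.0.0.0 - 86.255.255.255) -> 42.110.135.41
  86.0.0.0/9 (86.0.0.0 - 86.127.255.255) -> 42.110.135.238
  86.64.0.0/11 (86.64.0.0 - 86.95.255.255) -> 42.110.135.181
More-specific entries that do NOT match:
  86.85.222.116/30 (86.85.222.116 - 86.85.222.119) does not contain 86.85.222.114
  86.85.222.0/26 (86.85.222.0 - 86.85.222.63) does not contain 86.85.222.114
  86.85.223.0/25 (86.85.223.0 - 86.85.223.127) does not contain 86.85.222.114
  86.85.204.0/22 (86.85.204.0 - 86.85.207.255) does not contain 86.85.222.114
  86.85.144.0/20 (86.85.144.0 - 86.85.159.255) does not contain 86.85.222.114
  86.84.128.0/17 (86.84.128.0 - 86.84.255.255) does not contain 86.85.222.114
  86.92.0.0/14 (86.92.0.0 - 86.95.255.255) does not contain 86.85.222.114
  86.88.0.0/13 (86.88.0.0 - 86.95.255.255) does not contain 86.85.222.114
Longest matching prefix is /11 -> next hop 42.110.135.181.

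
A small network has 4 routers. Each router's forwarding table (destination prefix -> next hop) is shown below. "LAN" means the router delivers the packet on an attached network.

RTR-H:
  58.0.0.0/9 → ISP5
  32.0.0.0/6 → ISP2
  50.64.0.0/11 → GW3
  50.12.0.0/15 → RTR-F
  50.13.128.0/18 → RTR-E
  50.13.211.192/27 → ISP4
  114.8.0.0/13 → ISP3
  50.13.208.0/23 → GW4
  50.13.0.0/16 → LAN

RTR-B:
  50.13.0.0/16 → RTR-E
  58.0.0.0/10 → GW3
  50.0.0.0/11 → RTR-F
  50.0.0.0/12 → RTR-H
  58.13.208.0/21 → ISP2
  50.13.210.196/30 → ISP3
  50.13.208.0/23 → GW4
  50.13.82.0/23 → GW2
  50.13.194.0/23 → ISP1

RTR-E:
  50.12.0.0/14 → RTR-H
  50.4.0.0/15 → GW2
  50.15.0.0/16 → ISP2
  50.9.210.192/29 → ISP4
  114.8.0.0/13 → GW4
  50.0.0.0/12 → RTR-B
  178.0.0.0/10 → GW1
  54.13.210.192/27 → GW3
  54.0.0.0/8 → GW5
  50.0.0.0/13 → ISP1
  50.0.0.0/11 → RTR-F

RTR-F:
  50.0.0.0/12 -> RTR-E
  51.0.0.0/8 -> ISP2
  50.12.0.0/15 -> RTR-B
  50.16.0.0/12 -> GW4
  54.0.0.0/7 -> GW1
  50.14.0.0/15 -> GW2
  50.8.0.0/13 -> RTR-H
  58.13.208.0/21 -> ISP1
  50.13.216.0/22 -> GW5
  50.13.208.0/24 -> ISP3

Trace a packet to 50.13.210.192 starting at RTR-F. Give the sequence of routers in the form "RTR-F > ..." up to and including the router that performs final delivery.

RTR-F > RTR-B > RTR-E > RTR-H

At RTR-F: longest match for 50.13.210.192 is 50.12.0.0/15 -> RTR-B
At RTR-B: longest match for 50.13.210.192 is 50.13.0.0/16 -> RTR-E
At RTR-E: longest match for 50.13.210.192 is 50.12.0.0/14 -> RTR-H
At RTR-H: longest match for 50.13.210.192 is 50.13.0.0/16 -> LAN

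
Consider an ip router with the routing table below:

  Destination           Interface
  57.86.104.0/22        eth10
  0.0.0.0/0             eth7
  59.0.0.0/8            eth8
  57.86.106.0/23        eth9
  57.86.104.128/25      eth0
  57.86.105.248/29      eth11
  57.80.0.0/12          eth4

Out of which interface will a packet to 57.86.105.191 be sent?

eth10

Routes whose prefix contains 57.86.105.191:
  0.0.0.0/0 (default, matches everything) -> eth7
  57.80.0.0/12 (57.80.0.0 - 57.95.255.255) -> eth4
  57.86.104.0/22 (57.86.104.0 - 57.86.107.255) -> eth10
More-specific entries that do NOT match:
  57.86.105.248/29 (57.86.105.248 - 57.86.105.255) does not contain 57.86.105.191
  57.86.104.128/25 (57.86.104.128 - 57.86.104.255) does not contain 57.86.105.191
  57.86.106.0/23 (57.86.106.0 - 57.86.107.255) does not contain 57.86.105.191
Longest matching prefix is /22 -> interface eth10.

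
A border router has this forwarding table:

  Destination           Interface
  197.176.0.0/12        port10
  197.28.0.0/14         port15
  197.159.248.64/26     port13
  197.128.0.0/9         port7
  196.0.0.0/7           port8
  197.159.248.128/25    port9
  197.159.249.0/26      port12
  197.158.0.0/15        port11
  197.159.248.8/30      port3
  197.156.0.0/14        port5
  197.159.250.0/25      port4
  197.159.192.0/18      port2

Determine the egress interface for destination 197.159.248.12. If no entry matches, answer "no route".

Routes whose prefix contains 197.159.248.12:
  196.0.0.0/7 (196.0.0.0 - 197.255.255.255) -> port8
  197.128.0.0/9 (197.128.0.0 - 197.255.255.255) -> port7
  197.156.0.0/14 (197.156.0.0 - 197.159.255.255) -> port5
  197.158.0.0/15 (197.158.0.0 - 197.159.255.255) -> port11
  197.159.192.0/18 (197.159.192.0 - 197.159.255.255) -> port2
More-specific entries that do NOT match:
  197.159.248.8/30 (197.159.248.8 - 197.159.248.11) does not contain 197.159.248.12
  197.159.248.64/26 (197.159.248.64 - 197.159.248.127) does not contain 197.159.248.12
  197.159.249.0/26 (197.159.249.0 - 197.159.249.63) does not contain 197.159.248.12
  197.159.248.128/25 (197.159.248.128 - 197.159.248.255) does not contain 197.159.248.12
  197.159.250.0/25 (197.159.250.0 - 197.159.250.127) does not contain 197.159.248.12
Longest matching prefix is /18 -> interface port2.

port2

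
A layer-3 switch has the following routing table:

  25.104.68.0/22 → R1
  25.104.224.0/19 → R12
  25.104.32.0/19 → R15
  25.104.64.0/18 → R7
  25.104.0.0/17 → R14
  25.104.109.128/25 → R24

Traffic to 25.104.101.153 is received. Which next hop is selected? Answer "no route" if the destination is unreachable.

Routes whose prefix contains 25.104.101.153:
  25.104.0.0/17 (25.104.0.0 - 25.104.127.255) -> R14
  25.104.64.0/18 (25.104.64.0 - 25.104.127.255) -> R7
More-specific entries that do NOT match:
  25.104.109.128/25 (25.104.109.128 - 25.104.109.255) does not contain 25.104.101.153
  25.104.68.0/22 (25.104.68.0 - 25.104.71.255) does not contain 25.104.101.153
  25.104.224.0/19 (25.104.224.0 - 25.104.255.255) does not contain 25.104.101.153
  25.104.32.0/19 (25.104.32.0 - 25.104.63.255) does not contain 25.104.101.153
Longest matching prefix is /18 -> next hop R7.

R7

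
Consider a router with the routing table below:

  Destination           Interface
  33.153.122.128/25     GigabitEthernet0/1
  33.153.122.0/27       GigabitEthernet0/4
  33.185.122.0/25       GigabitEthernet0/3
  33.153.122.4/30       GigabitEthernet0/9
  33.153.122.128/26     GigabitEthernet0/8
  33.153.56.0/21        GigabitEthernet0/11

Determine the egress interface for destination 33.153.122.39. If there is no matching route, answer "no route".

No entry's prefix contains 33.153.122.39; there is no default route.

no route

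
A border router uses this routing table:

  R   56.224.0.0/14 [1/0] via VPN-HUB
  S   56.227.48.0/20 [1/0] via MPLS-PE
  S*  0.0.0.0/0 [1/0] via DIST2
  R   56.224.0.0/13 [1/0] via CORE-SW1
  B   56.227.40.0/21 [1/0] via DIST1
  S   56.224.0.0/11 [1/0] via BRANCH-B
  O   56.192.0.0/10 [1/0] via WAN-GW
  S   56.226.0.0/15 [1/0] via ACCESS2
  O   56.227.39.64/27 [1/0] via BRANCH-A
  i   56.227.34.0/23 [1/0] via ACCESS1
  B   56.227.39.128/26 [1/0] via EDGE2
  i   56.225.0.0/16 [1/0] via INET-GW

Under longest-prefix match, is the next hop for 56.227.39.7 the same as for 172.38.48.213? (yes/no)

no

56.227.39.7: longest match 56.226.0.0/15 -> ACCESS2
172.38.48.213: longest match 0.0.0.0/0 -> DIST2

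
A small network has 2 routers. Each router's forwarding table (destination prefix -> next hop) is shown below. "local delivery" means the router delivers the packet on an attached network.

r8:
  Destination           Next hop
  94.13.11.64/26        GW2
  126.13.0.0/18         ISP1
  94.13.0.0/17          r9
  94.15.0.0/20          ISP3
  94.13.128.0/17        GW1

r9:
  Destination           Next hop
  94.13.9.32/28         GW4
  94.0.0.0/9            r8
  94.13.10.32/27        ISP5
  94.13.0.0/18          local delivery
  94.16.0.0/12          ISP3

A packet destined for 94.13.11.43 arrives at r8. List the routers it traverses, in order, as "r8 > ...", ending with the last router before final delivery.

At r8: longest match for 94.13.11.43 is 94.13.0.0/17 -> r9
At r9: longest match for 94.13.11.43 is 94.13.0.0/18 -> local delivery

r8 > r9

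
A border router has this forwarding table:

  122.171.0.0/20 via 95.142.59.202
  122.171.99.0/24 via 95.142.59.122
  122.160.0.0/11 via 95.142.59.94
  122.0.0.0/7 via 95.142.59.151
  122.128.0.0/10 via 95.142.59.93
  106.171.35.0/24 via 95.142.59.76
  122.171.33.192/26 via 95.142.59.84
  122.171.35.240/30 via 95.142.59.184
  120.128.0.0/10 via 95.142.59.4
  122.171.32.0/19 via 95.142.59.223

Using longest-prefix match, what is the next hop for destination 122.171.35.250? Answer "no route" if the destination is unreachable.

Routes whose prefix contains 122.171.35.250:
  122.0.0.0/7 (122.0.0.0 - 123.255.255.255) -> 95.142.59.151
  122.128.0.0/10 (122.128.0.0 - 122.191.255.255) -> 95.142.59.93
  122.160.0.0/11 (122.160.0.0 - 122.191.255.255) -> 95.142.59.94
  122.171.32.0/19 (122.171.32.0 - 122.171.63.255) -> 95.142.59.223
More-specific entries that do NOT match:
  122.171.35.240/30 (122.171.35.240 - 122.171.35.243) does not contain 122.171.35.250
  122.171.33.192/26 (122.171.33.192 - 122.171.33.255) does not contain 122.171.35.250
  122.171.99.0/24 (122.171.99.0 - 122.171.99.255) does not contain 122.171.35.250
  106.171.35.0/24 (106.171.35.0 - 106.171.35.255) does not contain 122.171.35.250
  122.171.0.0/20 (122.171.0.0 - 122.171.15.255) does not contain 122.171.35.250
Longest matching prefix is /19 -> next hop 95.142.59.223.

95.142.59.223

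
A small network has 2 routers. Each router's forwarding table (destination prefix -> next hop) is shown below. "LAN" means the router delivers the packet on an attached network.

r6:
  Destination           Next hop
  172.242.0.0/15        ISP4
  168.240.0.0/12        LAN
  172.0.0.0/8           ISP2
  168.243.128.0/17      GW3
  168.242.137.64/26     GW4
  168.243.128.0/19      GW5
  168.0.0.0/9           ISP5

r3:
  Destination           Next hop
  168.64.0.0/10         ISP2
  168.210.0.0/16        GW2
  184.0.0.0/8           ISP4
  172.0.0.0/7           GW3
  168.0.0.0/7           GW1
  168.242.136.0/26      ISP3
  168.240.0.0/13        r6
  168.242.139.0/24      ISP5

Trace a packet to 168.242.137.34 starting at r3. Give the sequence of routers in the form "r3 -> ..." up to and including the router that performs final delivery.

r3 -> r6

At r3: longest match for 168.242.137.34 is 168.240.0.0/13 -> r6
At r6: longest match for 168.242.137.34 is 168.240.0.0/12 -> LAN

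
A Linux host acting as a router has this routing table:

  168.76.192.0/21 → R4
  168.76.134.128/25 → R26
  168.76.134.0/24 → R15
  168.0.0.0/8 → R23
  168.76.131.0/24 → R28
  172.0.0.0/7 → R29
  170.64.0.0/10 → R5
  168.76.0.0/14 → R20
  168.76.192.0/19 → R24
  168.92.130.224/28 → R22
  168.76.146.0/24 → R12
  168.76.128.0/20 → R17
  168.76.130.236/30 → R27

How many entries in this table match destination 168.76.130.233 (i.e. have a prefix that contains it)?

Prefixes containing 168.76.130.233:
  168.0.0.0/8 (168.0.0.0 - 168.255.255.255)
  168.76.0.0/14 (168.76.0.0 - 168.79.255.255)
  168.76.128.0/20 (168.76.128.0 - 168.76.143.255)
Total matching entries: 3.

3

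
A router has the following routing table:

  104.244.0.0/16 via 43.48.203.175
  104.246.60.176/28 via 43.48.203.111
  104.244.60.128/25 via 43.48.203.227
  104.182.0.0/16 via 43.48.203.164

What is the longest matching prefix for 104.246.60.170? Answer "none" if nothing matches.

none

104.246.60.170 is outside every listed prefix and there is no default route.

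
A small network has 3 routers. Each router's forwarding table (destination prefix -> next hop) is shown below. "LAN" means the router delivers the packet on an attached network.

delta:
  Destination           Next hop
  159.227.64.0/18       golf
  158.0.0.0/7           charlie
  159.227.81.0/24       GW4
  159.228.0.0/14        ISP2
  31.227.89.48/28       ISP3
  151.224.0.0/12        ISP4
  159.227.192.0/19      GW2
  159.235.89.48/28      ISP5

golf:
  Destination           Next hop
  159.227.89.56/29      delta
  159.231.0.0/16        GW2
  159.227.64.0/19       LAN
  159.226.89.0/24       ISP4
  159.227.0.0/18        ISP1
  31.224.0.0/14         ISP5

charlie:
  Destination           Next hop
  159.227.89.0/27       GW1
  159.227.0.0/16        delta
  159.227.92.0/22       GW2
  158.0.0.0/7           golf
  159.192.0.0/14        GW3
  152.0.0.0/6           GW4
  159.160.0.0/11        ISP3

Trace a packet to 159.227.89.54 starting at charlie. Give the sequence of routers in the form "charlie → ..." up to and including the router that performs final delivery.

charlie → delta → golf

At charlie: longest match for 159.227.89.54 is 159.227.0.0/16 -> delta
At delta: longest match for 159.227.89.54 is 159.227.64.0/18 -> golf
At golf: longest match for 159.227.89.54 is 159.227.64.0/19 -> LAN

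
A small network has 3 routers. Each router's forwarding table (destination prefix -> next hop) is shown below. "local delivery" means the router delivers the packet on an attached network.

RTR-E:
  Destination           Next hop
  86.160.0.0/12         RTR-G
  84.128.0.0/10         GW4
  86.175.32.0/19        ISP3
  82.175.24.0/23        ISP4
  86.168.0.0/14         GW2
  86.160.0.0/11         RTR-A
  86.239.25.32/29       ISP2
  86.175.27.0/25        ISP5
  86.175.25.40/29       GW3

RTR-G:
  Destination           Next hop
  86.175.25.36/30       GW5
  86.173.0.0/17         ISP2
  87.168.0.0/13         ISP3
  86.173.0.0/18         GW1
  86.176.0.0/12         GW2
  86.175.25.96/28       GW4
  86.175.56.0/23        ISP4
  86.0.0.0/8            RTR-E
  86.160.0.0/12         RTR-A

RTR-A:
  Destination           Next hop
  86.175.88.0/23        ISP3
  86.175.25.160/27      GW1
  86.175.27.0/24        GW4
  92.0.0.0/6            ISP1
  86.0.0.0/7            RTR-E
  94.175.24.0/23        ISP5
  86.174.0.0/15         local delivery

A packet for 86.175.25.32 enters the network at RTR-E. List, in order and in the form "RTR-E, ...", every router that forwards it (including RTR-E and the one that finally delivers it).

At RTR-E: longest match for 86.175.25.32 is 86.160.0.0/12 -> RTR-G
At RTR-G: longest match for 86.175.25.32 is 86.160.0.0/12 -> RTR-A
At RTR-A: longest match for 86.175.25.32 is 86.174.0.0/15 -> local delivery

RTR-E, RTR-G, RTR-A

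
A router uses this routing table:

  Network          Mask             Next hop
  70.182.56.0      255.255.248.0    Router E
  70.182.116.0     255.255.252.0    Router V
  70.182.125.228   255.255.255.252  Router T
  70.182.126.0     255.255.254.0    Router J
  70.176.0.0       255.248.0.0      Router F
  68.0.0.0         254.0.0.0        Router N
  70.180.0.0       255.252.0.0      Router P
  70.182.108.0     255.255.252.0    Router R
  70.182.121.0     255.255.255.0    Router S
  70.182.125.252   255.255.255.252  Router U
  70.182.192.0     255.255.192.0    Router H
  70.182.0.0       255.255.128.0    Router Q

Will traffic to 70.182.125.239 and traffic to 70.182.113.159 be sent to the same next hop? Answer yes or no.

70.182.125.239: longest match 70.182.0.0/17 -> Router Q
70.182.113.159: longest match 70.182.0.0/17 -> Router Q

yes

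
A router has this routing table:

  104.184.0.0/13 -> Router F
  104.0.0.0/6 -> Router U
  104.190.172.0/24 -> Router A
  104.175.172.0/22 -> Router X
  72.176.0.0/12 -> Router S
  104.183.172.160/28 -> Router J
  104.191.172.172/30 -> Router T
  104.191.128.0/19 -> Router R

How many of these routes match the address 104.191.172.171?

2

Prefixes containing 104.191.172.171:
  104.0.0.0/6 (104.0.0.0 - 107.255.255.255)
  104.184.0.0/13 (104.184.0.0 - 104.191.255.255)
Total matching entries: 2.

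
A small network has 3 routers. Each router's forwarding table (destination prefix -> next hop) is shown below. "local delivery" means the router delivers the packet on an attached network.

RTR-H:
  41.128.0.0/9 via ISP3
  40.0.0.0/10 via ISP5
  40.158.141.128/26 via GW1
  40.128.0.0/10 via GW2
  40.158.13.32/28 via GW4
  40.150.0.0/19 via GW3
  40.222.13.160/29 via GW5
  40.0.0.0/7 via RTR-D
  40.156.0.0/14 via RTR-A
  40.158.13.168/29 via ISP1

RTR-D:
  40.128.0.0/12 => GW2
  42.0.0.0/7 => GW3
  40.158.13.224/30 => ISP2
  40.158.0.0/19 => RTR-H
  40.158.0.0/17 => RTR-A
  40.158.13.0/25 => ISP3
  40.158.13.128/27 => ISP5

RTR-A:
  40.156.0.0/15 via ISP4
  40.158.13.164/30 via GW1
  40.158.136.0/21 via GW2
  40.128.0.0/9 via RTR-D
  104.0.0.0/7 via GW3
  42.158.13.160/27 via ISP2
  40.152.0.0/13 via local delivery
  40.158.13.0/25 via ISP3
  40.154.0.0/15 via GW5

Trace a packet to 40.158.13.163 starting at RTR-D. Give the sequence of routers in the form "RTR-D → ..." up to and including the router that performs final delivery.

At RTR-D: longest match for 40.158.13.163 is 40.158.0.0/19 -> RTR-H
At RTR-H: longest match for 40.158.13.163 is 40.156.0.0/14 -> RTR-A
At RTR-A: longest match for 40.158.13.163 is 40.152.0.0/13 -> local delivery

RTR-D → RTR-H → RTR-A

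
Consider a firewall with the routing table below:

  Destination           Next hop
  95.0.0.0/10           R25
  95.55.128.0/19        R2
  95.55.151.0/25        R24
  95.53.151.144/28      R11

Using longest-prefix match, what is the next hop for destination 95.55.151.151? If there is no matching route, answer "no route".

R2

Routes whose prefix contains 95.55.151.151:
  95.0.0.0/10 (95.0.0.0 - 95.63.255.255) -> R25
  95.55.128.0/19 (95.55.128.0 - 95.55.159.255) -> R2
More-specific entries that do NOT match:
  95.53.151.144/28 (95.53.151.144 - 95.53.151.159) does not contain 95.55.151.151
  95.55.151.0/25 (95.55.151.0 - 95.55.151.127) does not contain 95.55.151.151
Longest matching prefix is /19 -> next hop R2.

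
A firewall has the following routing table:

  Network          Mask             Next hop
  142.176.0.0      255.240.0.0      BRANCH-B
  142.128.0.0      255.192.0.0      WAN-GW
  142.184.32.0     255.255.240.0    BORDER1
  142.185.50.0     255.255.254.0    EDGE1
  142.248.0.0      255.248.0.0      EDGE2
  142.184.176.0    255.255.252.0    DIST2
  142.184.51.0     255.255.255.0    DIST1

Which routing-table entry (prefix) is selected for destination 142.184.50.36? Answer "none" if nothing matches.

142.176.0.0/12

Entries matching 142.184.50.36:
  142.128.0.0/10 (142.128.0.0 - 142.191.255.255)
  142.176.0.0/12 (142.176.0.0 - 142.191.255.255)
Most specific is 142.176.0.0/12.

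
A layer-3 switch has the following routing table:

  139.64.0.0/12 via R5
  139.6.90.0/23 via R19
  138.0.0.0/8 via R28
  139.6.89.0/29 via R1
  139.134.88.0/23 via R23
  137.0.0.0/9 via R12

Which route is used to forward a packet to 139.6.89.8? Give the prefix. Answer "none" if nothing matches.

none

139.6.89.8 is outside every listed prefix and there is no default route.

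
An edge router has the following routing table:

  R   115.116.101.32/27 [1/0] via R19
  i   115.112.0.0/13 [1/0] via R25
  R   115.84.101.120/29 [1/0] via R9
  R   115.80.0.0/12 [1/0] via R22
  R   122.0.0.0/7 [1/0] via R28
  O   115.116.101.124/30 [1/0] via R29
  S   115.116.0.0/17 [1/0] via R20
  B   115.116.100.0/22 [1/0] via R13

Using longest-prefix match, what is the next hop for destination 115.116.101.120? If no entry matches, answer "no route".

R13

Routes whose prefix contains 115.116.101.120:
  115.112.0.0/13 (115.112.0.0 - 115.119.255.255) -> R25
  115.116.0.0/17 (115.116.0.0 - 115.116.127.255) -> R20
  115.116.100.0/22 (115.116.100.0 - 115.116.103.255) -> R13
More-specific entries that do NOT match:
  115.116.101.124/30 (115.116.101.124 - 115.116.101.127) does not contain 115.116.101.120
  115.84.101.120/29 (115.84.101.120 - 115.84.101.127) does not contain 115.116.101.120
  115.116.101.32/27 (115.116.101.32 - 115.116.101.63) does not contain 115.116.101.120
Longest matching prefix is /22 -> next hop R13.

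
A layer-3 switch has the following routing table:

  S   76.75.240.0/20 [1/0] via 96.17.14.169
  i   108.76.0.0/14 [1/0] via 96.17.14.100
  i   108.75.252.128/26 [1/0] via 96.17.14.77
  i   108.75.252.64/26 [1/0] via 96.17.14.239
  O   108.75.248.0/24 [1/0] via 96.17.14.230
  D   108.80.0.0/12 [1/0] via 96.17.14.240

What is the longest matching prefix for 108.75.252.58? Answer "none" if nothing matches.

108.75.252.58 is outside every listed prefix and there is no default route.

none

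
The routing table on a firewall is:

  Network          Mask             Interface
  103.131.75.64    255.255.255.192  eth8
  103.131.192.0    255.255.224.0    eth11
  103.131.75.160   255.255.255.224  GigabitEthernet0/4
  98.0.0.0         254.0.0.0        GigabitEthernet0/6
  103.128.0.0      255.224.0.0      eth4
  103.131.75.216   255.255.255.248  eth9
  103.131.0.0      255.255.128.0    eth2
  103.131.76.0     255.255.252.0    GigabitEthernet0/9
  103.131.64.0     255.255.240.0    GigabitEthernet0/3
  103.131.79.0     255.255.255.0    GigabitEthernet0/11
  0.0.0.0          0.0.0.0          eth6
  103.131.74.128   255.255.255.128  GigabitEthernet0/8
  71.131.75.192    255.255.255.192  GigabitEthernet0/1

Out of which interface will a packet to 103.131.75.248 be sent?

GigabitEthernet0/3

Routes whose prefix contains 103.131.75.248:
  0.0.0.0/0 (default, matches everything) -> eth6
  103.128.0.0/11 (103.128.0.0 - 103.159.255.255) -> eth4
  103.131.0.0/17 (103.131.0.0 - 103.131.127.255) -> eth2
  103.131.64.0/20 (103.131.64.0 - 103.131.79.255) -> GigabitEthernet0/3
More-specific entries that do NOT match:
  103.131.75.216/29 (103.131.75.216 - 103.131.75.223) does not contain 103.131.75.248
  103.131.75.160/27 (103.131.75.160 - 103.131.75.191) does not contain 103.131.75.248
  103.131.75.64/26 (103.131.75.64 - 103.131.75.127) does not contain 103.131.75.248
  71.131.75.192/26 (71.131.75.192 - 71.131.75.255) does not contain 103.131.75.248
  103.131.74.128/25 (103.131.74.128 - 103.131.74.255) does not contain 103.131.75.248
  103.131.79.0/24 (103.131.79.0 - 103.131.79.255) does not contain 103.131.75.248
  103.131.76.0/22 (103.131.76.0 - 103.131.79.255) does not contain 103.131.75.248
Longest matching prefix is /20 -> interface GigabitEthernet0/3.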